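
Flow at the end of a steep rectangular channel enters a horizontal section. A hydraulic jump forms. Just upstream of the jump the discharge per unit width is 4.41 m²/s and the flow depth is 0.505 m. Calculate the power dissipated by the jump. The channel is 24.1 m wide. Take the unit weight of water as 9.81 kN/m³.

P = 1751 kW

V₁ = q/y₁ = 4.41/0.505 = 8.73 m/s. Fr₁ = V₁/√(g·y₁) = 8.73/√(9.81×0.505) = 3.92.
Bélanger equation: y₂/y₁ = ½[√(1 + 8Fr₁²) − 1] = ½[√124.1 − 1] = 5.07.
y₂ = 5.07 × 0.505 = 2.56 m.
Head loss: ΔE = (y₂ − y₁)³/(4y₁y₂) = (2.56 − 0.505)³/(4×0.505×2.56) = 8.69/5.17 = 1.68 m.
Q = q·b = 4.41 × 24.1 = 106 m³/s. P = γ·Q·ΔE = 9.81 × 106 × 1.68 = 1751 kW.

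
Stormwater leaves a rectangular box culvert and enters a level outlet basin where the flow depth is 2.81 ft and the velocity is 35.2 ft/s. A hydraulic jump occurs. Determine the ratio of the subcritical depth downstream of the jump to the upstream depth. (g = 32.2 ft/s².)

Fr₁ = V₁/√(g·y₁) = 35.2/√(32.2×2.81) = 3.70.
Bélanger equation: y₂/y₁ = ½[√(1 + 8Fr₁²) − 1] = ½[√110.6 − 1] = 4.76.

y₂/y₁ = 4.76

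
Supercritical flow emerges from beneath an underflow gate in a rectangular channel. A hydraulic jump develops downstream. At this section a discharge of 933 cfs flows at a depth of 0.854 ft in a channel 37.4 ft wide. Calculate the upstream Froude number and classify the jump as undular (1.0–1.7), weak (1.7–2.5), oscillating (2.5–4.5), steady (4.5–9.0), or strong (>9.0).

q = Q/b = 933/37.4 = 24.9 ft²/s; V₁ = q/y₁ = 29.2 ft/s. Fr₁ = V₁/√(g·y₁) = 5.57.
Fr₁ = 5.57 lies in the steady range.

Fr₁ = 5.57; steady jump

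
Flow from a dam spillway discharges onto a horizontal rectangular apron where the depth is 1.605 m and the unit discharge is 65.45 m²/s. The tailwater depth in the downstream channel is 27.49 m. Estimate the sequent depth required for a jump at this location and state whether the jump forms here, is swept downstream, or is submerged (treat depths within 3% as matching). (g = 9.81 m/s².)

V₁ = q/y₁ = 65.45/1.605 = 40.78 m/s. Fr₁ = V₁/√(g·y₁) = 40.78/√(9.81×1.605) = 10.28.
Sequent-depth ratio: y₂/y₁ = ½[√(1 + 8Fr₁²) − 1] = ½[√845.92 − 1] = 14.04.
y₂ = 14.04 × 1.605 = 22.54 m.
Tailwater y_tw = 27.49 m: y_tw > y₂, so the jump is submerged.

y₂ = 22.54 m; the jump is submerged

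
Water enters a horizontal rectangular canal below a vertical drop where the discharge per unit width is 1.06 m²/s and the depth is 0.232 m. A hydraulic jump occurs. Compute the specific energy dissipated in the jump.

V₁ = q/y₁ = 1.06/0.232 = 4.57 m/s. Fr₁ = V₁/√(g·y₁) = 4.57/√(9.81×0.232) = 3.03.
Sequent-depth ratio: y₂/y₁ = ½[√(1 + 8Fr₁²) − 1] = ½[√74.38 − 1] = 3.81.
y₂ = 3.81 × 0.232 = 0.884 m.
V₂ = q/y₂ = 1.06/0.884 = 1.20 m/s. E₁ = y₁ + V₁²/2g = 1.30 m; E₂ = y₂ + V₂²/2g = 0.958 m. ΔE = E₁ − E₂ = 0.338 m.

ΔE = 0.338 m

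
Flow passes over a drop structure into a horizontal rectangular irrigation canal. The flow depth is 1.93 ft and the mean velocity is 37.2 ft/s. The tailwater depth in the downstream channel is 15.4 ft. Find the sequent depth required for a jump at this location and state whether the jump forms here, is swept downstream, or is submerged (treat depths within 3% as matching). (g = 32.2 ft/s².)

Fr₁ = V₁/√(g·y₁) = 37.2/√(32.2×1.93) = 4.72.
Conjugate-depth relation: y₂/y₁ = ½[√(1 + 8Fr₁²) − 1] = ½[√179.1 − 1] = 6.19.
y₂ = 6.19 × 1.93 = 12.0 ft.
Tailwater y_tw = 15.4 ft: y_tw > y₂, so the jump is submerged.

y₂ = 12.0 ft; the jump is submerged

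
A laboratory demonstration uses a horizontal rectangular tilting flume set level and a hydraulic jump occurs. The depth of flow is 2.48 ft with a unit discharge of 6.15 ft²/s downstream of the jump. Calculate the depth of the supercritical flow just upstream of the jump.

y₁ = 0.336 ft

V₂ = q/y₂ = 6.15/2.48 = 2.48 ft/s; Fr₂ = V₂/√(g·y₂) = 0.278.
From the momentum equation (using Fr₂), y₁/y₂ = ½[√(1 + 8Fr₂²) − 1] = ½[√1.616 − 1] = 0.136.
y₁ = 0.136 × 2.48 = 0.336 ft.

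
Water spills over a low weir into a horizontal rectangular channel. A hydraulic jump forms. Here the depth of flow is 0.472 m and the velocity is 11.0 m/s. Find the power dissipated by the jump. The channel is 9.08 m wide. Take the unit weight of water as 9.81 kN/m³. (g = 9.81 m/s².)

P = 1535 kW

Fr₁ = V₁/√(g·y₁) = 11.0/√(9.81×0.472) = 5.11.
Sequent-depth ratio: y₂/y₁ = ½[√(1 + 8Fr₁²) − 1] = ½[√210.1 − 1] = 6.75.
y₂ = 6.75 × 0.472 = 3.18 m.
Head loss: ΔE = (y₂ − y₁)³/(4y₁y₂) = (3.18 − 0.472)³/(4×0.472×3.18) = 20.0/6.01 = 3.32 m.
q = V₁·y₁ = 11.0 × 0.472 = 5.19 m²/s. Q = q·b = 5.19 × 9.08 = 47.1 m³/s. P = γ·Q·ΔE = 9.81 × 47.1 × 3.32 = 1535 kW.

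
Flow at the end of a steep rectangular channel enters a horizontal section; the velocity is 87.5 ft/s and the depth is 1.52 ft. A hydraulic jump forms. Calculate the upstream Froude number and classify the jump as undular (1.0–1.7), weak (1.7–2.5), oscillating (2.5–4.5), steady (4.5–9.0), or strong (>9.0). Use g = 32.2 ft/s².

Fr₁ = 12.5; strong jump

Fr₁ = V₁/√(g·y₁) = 87.5/√(32.2×1.52) = 12.5.
Fr₁ = 12.5 lies in the strong range.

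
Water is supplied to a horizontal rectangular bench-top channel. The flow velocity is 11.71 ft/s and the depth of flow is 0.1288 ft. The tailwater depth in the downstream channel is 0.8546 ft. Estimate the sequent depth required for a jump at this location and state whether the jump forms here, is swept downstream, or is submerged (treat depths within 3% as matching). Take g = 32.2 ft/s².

Fr₁ = V₁/√(g·y₁) = 11.71/√(32.2×0.1288) = 5.750.
Conjugate-depth relation: y₂/y₁ = ½[√(1 + 8Fr₁²) − 1] = ½[√265.50 − 1] = 7.647.
y₂ = 7.647 × 0.1288 = 0.9850 ft.
Tailwater y_tw = 0.8546 ft: y_tw < y₂, so the jump is swept downstream.

y₂ = 0.9850 ft; the jump is swept downstream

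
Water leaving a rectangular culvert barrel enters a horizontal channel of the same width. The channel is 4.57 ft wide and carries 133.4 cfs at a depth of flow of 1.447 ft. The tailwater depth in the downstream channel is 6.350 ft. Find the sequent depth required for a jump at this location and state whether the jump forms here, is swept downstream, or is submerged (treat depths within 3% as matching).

y₂ = 5.367 ft; the jump is submerged

q = Q/b = 133.4/4.57 = 29.19 ft²/s; V₁ = q/y₁ = 20.17 ft/s. Fr₁ = V₁/√(g·y₁) = 2.955.
Conjugate-depth relation: y₂/y₁ = ½[√(1 + 8Fr₁²) − 1] = ½[√70.873 − 1] = 3.709.
y₂ = 3.709 × 1.447 = 5.367 ft.
Tailwater y_tw = 6.350 ft: y_tw > y₂, so the jump is submerged.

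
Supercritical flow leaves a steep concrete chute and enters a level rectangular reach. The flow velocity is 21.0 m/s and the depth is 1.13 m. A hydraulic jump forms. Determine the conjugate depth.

Fr₁ = V₁/√(g·y₁) = 21.0/√(9.81×1.13) = 6.31.
Conjugate-depth relation: y₂/y₁ = ½[√(1 + 8Fr₁²) − 1] = ½[√319.3 − 1] = 8.43.
y₂ = 8.43 × 1.13 = 9.53 m.

y₂ = 9.53 m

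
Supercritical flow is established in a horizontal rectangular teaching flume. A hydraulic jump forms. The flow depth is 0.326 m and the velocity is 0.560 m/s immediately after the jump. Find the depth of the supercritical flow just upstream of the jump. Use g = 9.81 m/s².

y₁ = 0.0547 m

Fr₂ = V₂/√(g·y₂) = 0.560/√(9.81×0.326) = 0.313.
Applying the sequent-depth relation in reverse, y₁/y₂ = ½[√(1 + 8Fr₂²) − 1] = ½[√1.784 − 1] = 0.168.
y₁ = 0.168 × 0.326 = 0.0547 m.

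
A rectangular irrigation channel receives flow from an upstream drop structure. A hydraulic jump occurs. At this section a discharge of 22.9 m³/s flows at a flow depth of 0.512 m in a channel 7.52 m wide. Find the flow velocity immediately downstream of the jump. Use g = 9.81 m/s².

V₂ = 1.81 m/s

q = Q/b = 22.9/7.52 = 3.05 m²/s; V₁ = q/y₁ = 5.95 m/s. Fr₁ = V₁/√(g·y₁) = 2.65.
Sequent-depth ratio: y₂/y₁ = ½[√(1 + 8Fr₁²) − 1] = ½[√57.34 − 1] = 3.29.
y₂ = 3.29 × 0.512 = 1.68 m.
V₂ = q/y₂ = 3.05/1.68 = 1.81 m/s.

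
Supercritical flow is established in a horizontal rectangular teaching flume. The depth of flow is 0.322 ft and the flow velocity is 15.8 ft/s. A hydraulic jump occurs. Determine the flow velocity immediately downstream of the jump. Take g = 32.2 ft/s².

Fr₁ = V₁/√(g·y₁) = 15.8/√(32.2×0.322) = 4.91.
From the momentum equation for a rectangular channel, y₂/y₁ = ½[√(1 + 8Fr₁²) − 1] = ½[√193.6 − 1] = 6.46.
y₂ = 6.46 × 0.322 = 2.08 ft.
q = V₁·y₁ = 15.8 × 0.322 = 5.09 ft²/s.
V₂ = q/y₂ = 5.09/2.08 = 2.45 ft/s.

V₂ = 2.45 ft/s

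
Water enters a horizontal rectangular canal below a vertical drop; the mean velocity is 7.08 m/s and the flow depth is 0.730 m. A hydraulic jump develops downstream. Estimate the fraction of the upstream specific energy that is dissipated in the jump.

Fr₁ = V₁/√(g·y₁) = 7.08/√(9.81×0.730) = 2.65.
Bélanger equation: y₂/y₁ = ½[√(1 + 8Fr₁²) − 1] = ½[√57.00 − 1] = 3.27.
y₂ = 3.27 × 0.730 = 2.39 m.
E₁ = y₁ + V₁²/2g = 3.28 m. ΔE = (y₂ − y₁)³/(4y₁y₂) = 0.656 m. ΔE/E₁ = 0.656/3.28 = 0.200.

ΔE/E₁ = 0.200 (20.0%)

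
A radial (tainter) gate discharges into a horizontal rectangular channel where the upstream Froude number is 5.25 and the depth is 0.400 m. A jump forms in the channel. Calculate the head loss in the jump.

Fr₁ = 5.25 (given).
Bélanger equation: y₂/y₁ = ½[√(1 + 8Fr₁²) − 1] = ½[√221.5 − 1] = 6.94.
y₂ = 6.94 × 0.400 = 2.78 m.
V₁ = Fr₁·√(g·y₁) = 5.25×√(9.81×0.400) = 10.4 m/s; q = V₁·y₁ = 4.16 m²/s. V₂ = q/y₂ = 4.16/2.78 = 1.50 m/s. E₁ = y₁ + V₁²/2g = 5.91 m; E₂ = y₂ + V₂²/2g = 2.89 m. ΔE = E₁ − E₂ = 3.02 m.

ΔE = 3.02 m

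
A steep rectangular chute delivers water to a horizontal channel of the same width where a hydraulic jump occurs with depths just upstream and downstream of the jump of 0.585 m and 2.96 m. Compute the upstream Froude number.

For a rectangular channel the momentum equation gives q² = ½·g·y₁·y₂·(y₁ + y₂) = ½×9.81×0.585×2.96×3.54 = 30.1.
q = √30.1 = 5.49 m²/s.
V₁ = q/y₁ = 9.38 m/s; Fr₁ = V₁/√(g·y₁) = 3.92.

Fr₁ = 3.92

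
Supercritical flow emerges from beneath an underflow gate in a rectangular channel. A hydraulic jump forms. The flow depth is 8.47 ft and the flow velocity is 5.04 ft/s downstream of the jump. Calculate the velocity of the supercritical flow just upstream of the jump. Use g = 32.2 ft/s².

V₁ = 31.4 ft/s

Fr₂ = V₂/√(g·y₂) = 5.04/√(32.2×8.47) = 0.305.
Applying the sequent-depth relation in reverse, y₁/y₂ = ½[√(1 + 8Fr₂²) − 1] = ½[√1.745 − 1] = 0.161.
y₁ = 0.161 × 8.47 = 1.36 ft.
V₁ = q/y₁ = 42.7/1.36 = 31.4 ft/s.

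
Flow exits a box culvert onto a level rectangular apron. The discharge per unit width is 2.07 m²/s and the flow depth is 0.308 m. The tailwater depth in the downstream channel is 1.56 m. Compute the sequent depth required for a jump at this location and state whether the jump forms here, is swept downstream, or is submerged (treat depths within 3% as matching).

y₂ = 1.54 m; the jump forms here

V₁ = q/y₁ = 2.07/0.308 = 6.72 m/s. Fr₁ = V₁/√(g·y₁) = 6.72/√(9.81×0.308) = 3.87.
From the momentum equation for a rectangular channel, y₂/y₁ = ½[√(1 + 8Fr₁²) − 1] = ½[√120.6 − 1] = 4.99.
y₂ = 4.99 × 0.308 = 1.54 m.
Tailwater y_tw = 1.56 m: y_tw ≈ y₂, so the jump forms here.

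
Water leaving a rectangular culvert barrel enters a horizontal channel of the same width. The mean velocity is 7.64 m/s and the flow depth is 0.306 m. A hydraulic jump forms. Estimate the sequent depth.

y₂ = 1.76 m

Fr₁ = V₁/√(g·y₁) = 7.64/√(9.81×0.306) = 4.41.
Sequent-depth ratio: y₂/y₁ = ½[√(1 + 8Fr₁²) − 1] = ½[√156.6 − 1] = 5.76.
y₂ = 5.76 × 0.306 = 1.76 m.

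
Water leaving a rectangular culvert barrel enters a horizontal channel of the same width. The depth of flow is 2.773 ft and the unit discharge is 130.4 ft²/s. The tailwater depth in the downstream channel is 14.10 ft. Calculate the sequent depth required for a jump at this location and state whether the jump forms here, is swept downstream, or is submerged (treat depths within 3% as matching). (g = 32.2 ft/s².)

y₂ = 18.18 ft; the jump is swept downstream

V₁ = q/y₁ = 130.4/2.773 = 47.02 ft/s. Fr₁ = V₁/√(g·y₁) = 47.02/√(32.2×2.773) = 4.977.
Bélanger equation: y₂/y₁ = ½[√(1 + 8Fr₁²) − 1] = ½[√199.13 − 1] = 6.556.
y₂ = 6.556 × 2.773 = 18.18 ft.
Tailwater y_tw = 14.10 ft: y_tw < y₂, so the jump is swept downstream.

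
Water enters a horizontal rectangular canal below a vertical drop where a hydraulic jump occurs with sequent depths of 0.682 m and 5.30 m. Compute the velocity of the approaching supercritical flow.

For a rectangular channel the momentum equation gives q² = ½·g·y₁·y₂·(y₁ + y₂) = ½×9.81×0.682×5.30×5.98 = 106.
q = √106 = 10.3 m²/s.
V₁ = q/y₁ = 10.3/0.682 = 15.1 m/s.

V₁ = 15.1 m/s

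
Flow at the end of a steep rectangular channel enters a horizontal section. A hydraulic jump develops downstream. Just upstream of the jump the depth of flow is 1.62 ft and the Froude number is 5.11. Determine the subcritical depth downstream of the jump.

y₂ = 10.9 ft

Fr₁ = 5.11 (given).
Conjugate-depth relation: y₂/y₁ = ½[√(1 + 8Fr₁²) − 1] = ½[√209.9 − 1] = 6.74.
y₂ = 6.74 × 1.62 = 10.9 ft.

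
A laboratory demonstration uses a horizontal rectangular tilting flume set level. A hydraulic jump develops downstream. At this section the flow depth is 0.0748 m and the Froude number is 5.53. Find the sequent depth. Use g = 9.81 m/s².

Fr₁ = 5.53 (given).
Conjugate-depth relation: y₂/y₁ = ½[√(1 + 8Fr₁²) − 1] = ½[√245.6 − 1] = 7.34.
y₂ = 7.34 × 0.0748 = 0.549 m.

y₂ = 0.549 m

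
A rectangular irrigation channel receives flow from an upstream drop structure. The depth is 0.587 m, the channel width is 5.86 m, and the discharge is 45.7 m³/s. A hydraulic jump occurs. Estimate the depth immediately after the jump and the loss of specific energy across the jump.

q = Q/b = 45.7/5.86 = 7.80 m²/s; V₁ = q/y₁ = 13.3 m/s. Fr₁ = V₁/√(g·y₁) = 5.54.
By Bélanger, y₂/y₁ = ½[√(1 + 8Fr₁²) − 1] = ½[√246.2 − 1] = 7.35.
y₂ = 7.35 × 0.587 = 4.31 m.
Head loss: ΔE = (y₂ − y₁)³/(4y₁y₂) = (4.31 − 0.587)³/(4×0.587×4.31) = 51.7/10.1 = 5.10 m.

y₂ = 4.31 m; ΔE = 5.10 m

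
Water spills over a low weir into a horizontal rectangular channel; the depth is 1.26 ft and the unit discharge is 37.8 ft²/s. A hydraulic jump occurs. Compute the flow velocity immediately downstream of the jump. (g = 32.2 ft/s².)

V₁ = q/y₁ = 37.8/1.26 = 30.0 ft/s. Fr₁ = V₁/√(g·y₁) = 30.0/√(32.2×1.26) = 4.71.
By Bélanger, y₂/y₁ = ½[√(1 + 8Fr₁²) − 1] = ½[√178.5 − 1] = 6.18.
y₂ = 6.18 × 1.26 = 7.79 ft.
V₂ = q/y₂ = 37.8/7.79 = 4.85 ft/s.

V₂ = 4.85 ft/s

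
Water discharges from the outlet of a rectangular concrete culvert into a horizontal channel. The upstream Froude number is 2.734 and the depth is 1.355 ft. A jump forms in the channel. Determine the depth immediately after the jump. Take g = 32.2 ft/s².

y₂ = 4.605 ft

Fr₁ = 2.734 (given).
Conjugate-depth relation: y₂/y₁ = ½[√(1 + 8Fr₁²) − 1] = ½[√60.798 − 1] = 3.399.
y₂ = 3.399 × 1.355 = 4.605 ft.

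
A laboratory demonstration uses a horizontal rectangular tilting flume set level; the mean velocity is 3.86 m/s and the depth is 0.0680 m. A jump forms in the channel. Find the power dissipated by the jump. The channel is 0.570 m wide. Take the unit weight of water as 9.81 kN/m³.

Fr₁ = V₁/√(g·y₁) = 3.86/√(9.81×0.0680) = 4.73.
Conjugate-depth relation: y₂/y₁ = ½[√(1 + 8Fr₁²) − 1] = ½[√179.7 − 1] = 6.20.
y₂ = 6.20 × 0.0680 = 0.422 m.
Head loss: ΔE = (y₂ − y₁)³/(4y₁y₂) = (0.422 − 0.0680)³/(4×0.0680×0.422) = 0.0443/0.115 = 0.386 m.
q = V₁·y₁ = 3.86 × 0.0680 = 0.262 m²/s. Q = q·b = 0.262 × 0.570 = 0.150 m³/s. P = γ·Q·ΔE = 9.81 × 0.150 × 0.386 = 0.566 kW.

P = 0.566 kW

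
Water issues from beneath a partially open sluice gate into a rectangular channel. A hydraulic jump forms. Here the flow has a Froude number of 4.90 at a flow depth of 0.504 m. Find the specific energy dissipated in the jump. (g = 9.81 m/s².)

Fr₁ = 4.90 (given).
By Bélanger, y₂/y₁ = ½[√(1 + 8Fr₁²) − 1] = ½[√193.1 − 1] = 6.45.
y₂ = 6.45 × 0.504 = 3.25 m.
Head loss: ΔE = (y₂ − y₁)³/(4y₁y₂) = (3.25 − 0.504)³/(4×0.504×3.25) = 20.7/6.55 = 3.16 m.

ΔE = 3.16 m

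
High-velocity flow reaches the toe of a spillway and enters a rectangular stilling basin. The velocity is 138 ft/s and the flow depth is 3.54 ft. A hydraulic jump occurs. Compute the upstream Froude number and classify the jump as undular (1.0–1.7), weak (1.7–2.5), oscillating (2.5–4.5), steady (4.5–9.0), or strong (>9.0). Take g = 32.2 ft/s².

Fr₁ = V₁/√(g·y₁) = 138/√(32.2×3.54) = 12.9.
Fr₁ = 12.9 lies in the strong range.

Fr₁ = 12.9; strong jump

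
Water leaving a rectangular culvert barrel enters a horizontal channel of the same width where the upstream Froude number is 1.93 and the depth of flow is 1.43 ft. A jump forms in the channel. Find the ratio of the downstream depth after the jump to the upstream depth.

Fr₁ = 1.93 (given).
From the momentum equation for a rectangular channel, y₂/y₁ = ½[√(1 + 8Fr₁²) − 1] = ½[√30.80 − 1] = 2.27.

y₂/y₁ = 2.27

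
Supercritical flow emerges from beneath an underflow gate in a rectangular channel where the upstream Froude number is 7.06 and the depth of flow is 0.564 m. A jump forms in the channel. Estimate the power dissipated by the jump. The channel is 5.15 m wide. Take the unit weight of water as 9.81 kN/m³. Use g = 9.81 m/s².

Fr₁ = 7.06 (given).
Sequent-depth ratio: y₂/y₁ = ½[√(1 + 8Fr₁²) − 1] = ½[√399.7 − 1] = 9.50.
y₂ = 9.50 × 0.564 = 5.36 m.
V₁ = Fr₁·√(g·y₁) = 7.06×√(9.81×0.564) = 16.6 m/s; q = V₁·y₁ = 9.37 m²/s. V₂ = q/y₂ = 9.37/5.36 = 1.75 m/s. E₁ = y₁ + V₁²/2g = 14.6 m; E₂ = y₂ + V₂²/2g = 5.51 m. ΔE = E₁ − E₂ = 9.11 m.
Q = q·b = 9.37 × 5.15 = 48.2 m³/s. P = γ·Q·ΔE = 9.81 × 48.2 × 9.11 = 4310 kW.

P = 4310 kW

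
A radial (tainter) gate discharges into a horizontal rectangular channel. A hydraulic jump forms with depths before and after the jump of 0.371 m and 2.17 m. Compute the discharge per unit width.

For a rectangular channel the momentum equation gives q² = ½·g·y₁·y₂·(y₁ + y₂) = ½×9.81×0.371×2.17×2.54 = 10.0.
q = √10.0 = 3.17 m²/s.

q = 3.17 m²/s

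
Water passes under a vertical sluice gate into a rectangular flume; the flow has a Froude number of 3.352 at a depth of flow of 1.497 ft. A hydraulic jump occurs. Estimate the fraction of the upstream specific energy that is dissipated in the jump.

Fr₁ = 3.352 (given).
Sequent-depth ratio: y₂/y₁ = ½[√(1 + 8Fr₁²) − 1] = ½[√90.887 − 1] = 4.267.
y₂ = 4.267 × 1.497 = 6.387 ft.
E₁ = y₁(1 + Fr₁²/2) = 1.497×(1 + 3.352²/2) = 9.907 ft. ΔE = (y₂ − y₁)³/(4y₁y₂) = 3.058 ft. ΔE/E₁ = 3.058/9.907 = 0.309.

ΔE/E₁ = 0.309 (30.9%)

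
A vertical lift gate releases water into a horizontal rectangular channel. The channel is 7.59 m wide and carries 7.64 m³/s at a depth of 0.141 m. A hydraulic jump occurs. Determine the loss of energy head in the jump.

q = Q/b = 7.64/7.59 = 1.01 m²/s; V₁ = q/y₁ = 7.14 m/s. Fr₁ = V₁/√(g·y₁) = 6.07.
Bélanger equation: y₂/y₁ = ½[√(1 + 8Fr₁²) − 1] = ½[√295.8 − 1] = 8.10.
y₂ = 8.10 × 0.141 = 1.14 m.
V₂ = q/y₂ = 1.01/1.14 = 0.881 m/s. E₁ = y₁ + V₁²/2g = 2.74 m; E₂ = y₂ + V₂²/2g = 1.18 m. ΔE = E₁ − E₂ = 1.56 m.

ΔE = 1.56 m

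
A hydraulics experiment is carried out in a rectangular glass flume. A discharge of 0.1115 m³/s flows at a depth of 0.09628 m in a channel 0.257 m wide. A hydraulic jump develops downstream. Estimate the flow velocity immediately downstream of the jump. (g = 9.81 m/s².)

q = Q/b = 0.1115/0.257 = 0.4339 m²/s; V₁ = q/y₁ = 4.506 m/s. Fr₁ = V₁/√(g·y₁) = 4.637.
Sequent-depth ratio: y₂/y₁ = ½[√(1 + 8Fr₁²) − 1] = ½[√172.99 − 1] = 6.076.
y₂ = 6.076 × 0.09628 = 0.5850 m.
V₂ = q/y₂ = 0.4339/0.5850 = 0.7416 m/s.

V₂ = 0.7416 m/s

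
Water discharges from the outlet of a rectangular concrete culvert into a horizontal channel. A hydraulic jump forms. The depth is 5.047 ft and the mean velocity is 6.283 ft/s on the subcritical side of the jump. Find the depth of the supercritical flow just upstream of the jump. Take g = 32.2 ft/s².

Fr₂ = V₂/√(g·y₂) = 6.283/√(32.2×5.047) = 0.4929.
Applying the sequent-depth relation in reverse, y₁/y₂ = ½[√(1 + 8Fr₂²) − 1] = ½[√2.9433 − 1] = 0.3578.
y₁ = 0.3578 × 5.047 = 1.806 ft.

y₁ = 1.806 ft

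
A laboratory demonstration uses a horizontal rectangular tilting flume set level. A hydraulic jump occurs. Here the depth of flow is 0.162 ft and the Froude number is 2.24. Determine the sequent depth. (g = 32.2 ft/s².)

Fr₁ = 2.24 (given).
By Bélanger, y₂/y₁ = ½[√(1 + 8Fr₁²) − 1] = ½[√41.14 − 1] = 2.71.
y₂ = 2.71 × 0.162 = 0.439 ft.

y₂ = 0.439 ft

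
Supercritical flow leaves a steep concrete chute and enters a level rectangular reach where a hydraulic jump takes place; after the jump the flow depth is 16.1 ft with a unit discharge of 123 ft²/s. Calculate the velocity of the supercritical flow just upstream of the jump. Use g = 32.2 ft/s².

V₁ = 40.4 ft/s

V₂ = q/y₂ = 123/16.1 = 7.64 ft/s; Fr₂ = V₂/√(g·y₂) = 0.336.
The Bélanger relation is symmetric: y₁/y₂ = ½[√(1 + 8Fr₂²) − 1] = ½[√1.901 − 1] = 0.189.
y₁ = 0.189 × 16.1 = 3.05 ft.
V₁ = q/y₁ = 123/3.05 = 40.4 ft/s.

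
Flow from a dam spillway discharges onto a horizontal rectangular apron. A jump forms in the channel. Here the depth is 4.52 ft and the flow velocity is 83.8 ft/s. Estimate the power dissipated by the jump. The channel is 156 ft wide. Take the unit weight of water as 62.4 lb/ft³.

Fr₁ = V₁/√(g·y₁) = 83.8/√(32.2×4.52) = 6.95.
Sequent-depth ratio: y₂/y₁ = ½[√(1 + 8Fr₁²) − 1] = ½[√387.0 − 1] = 9.34.
y₂ = 9.34 × 4.52 = 42.2 ft.
Head loss: ΔE = (y₂ − y₁)³/(4y₁y₂) = (42.2 − 4.52)³/(4×4.52×42.2) = 53494/763 = 70.1 ft.
q = V₁·y₁ = 83.8 × 4.52 = 379 ft²/s. Q = q·b = 379 × 156 = 59089 cfs. P = γ·Q·ΔE/550 = 62.4 × 59089 × 70.1 / 550 = 470038 hp.

P = 470038 hp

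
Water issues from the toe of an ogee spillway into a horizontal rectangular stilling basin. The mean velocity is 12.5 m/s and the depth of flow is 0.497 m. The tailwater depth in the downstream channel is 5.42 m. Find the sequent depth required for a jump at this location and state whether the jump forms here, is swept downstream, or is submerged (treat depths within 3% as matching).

Fr₁ = V₁/√(g·y₁) = 12.5/√(9.81×0.497) = 5.66.
Conjugate-depth relation: y₂/y₁ = ½[√(1 + 8Fr₁²) − 1] = ½[√257.4 − 1] = 7.52.
y₂ = 7.52 × 0.497 = 3.74 m.
Tailwater y_tw = 5.42 m: y_tw > y₂, so the jump is submerged.

y₂ = 3.74 m; the jump is submerged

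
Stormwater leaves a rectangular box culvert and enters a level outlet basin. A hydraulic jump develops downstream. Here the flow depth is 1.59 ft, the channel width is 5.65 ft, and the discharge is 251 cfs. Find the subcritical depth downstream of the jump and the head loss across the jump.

y₂ = 8.02 ft; ΔE = 5.21 ft

q = Q/b = 251/5.65 = 44.4 ft²/s; V₁ = q/y₁ = 27.9 ft/s. Fr₁ = V₁/√(g·y₁) = 3.90.
Bélanger equation: y₂/y₁ = ½[√(1 + 8Fr₁²) − 1] = ½[√123.0 − 1] = 5.04.
y₂ = 5.04 × 1.59 = 8.02 ft.
V₂ = q/y₂ = 44.4/8.02 = 5.54 ft/s. E₁ = y₁ + V₁²/2g = 13.7 ft; E₂ = y₂ + V₂²/2g = 8.50 ft. ΔE = E₁ − E₂ = 5.21 ft.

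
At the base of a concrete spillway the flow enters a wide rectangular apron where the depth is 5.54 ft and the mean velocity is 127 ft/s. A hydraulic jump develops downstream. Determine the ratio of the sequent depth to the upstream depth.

Fr₁ = V₁/√(g·y₁) = 127/√(32.2×5.54) = 9.51.
From the momentum equation for a rectangular channel, y₂/y₁ = ½[√(1 + 8Fr₁²) − 1] = ½[√724.3 − 1] = 13.0.

y₂/y₁ = 13.0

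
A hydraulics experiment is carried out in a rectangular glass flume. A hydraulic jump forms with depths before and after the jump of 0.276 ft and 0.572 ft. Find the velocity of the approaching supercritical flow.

For a rectangular channel the momentum equation gives q² = ½·g·y₁·y₂·(y₁ + y₂) = ½×32.2×0.276×0.572×0.848 = 2.16.
q = √2.16 = 1.47 ft²/s.
V₁ = q/y₁ = 1.47/0.276 = 5.32 ft/s.

V₁ = 5.32 ft/s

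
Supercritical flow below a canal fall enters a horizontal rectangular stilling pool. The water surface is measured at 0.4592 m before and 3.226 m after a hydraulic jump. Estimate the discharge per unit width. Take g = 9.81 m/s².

For a rectangular channel the momentum equation gives q² = ½·g·y₁·y₂·(y₁ + y₂) = ½×9.81×0.4592×3.226×3.685 = 26.78.
q = √26.78 = 5.175 m²/s.

q = 5.175 m²/s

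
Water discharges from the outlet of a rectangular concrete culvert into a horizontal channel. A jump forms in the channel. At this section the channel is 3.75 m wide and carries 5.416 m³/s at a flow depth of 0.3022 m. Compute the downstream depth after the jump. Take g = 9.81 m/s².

y₂ = 1.045 m

q = Q/b = 5.416/3.75 = 1.444 m²/s; V₁ = q/y₁ = 4.779 m/s. Fr₁ = V₁/√(g·y₁) = 2.776.
By Bélanger, y₂/y₁ = ½[√(1 + 8Fr₁²) − 1] = ½[√62.636 − 1] = 3.457.
y₂ = 3.457 × 0.3022 = 1.045 m.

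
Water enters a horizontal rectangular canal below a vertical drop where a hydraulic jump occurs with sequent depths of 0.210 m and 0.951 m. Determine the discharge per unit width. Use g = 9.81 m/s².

For a rectangular channel the momentum equation gives q² = ½·g·y₁·y₂·(y₁ + y₂) = ½×9.81×0.210×0.951×1.16 = 1.14.
q = √1.14 = 1.07 m²/s.

q = 1.07 m²/s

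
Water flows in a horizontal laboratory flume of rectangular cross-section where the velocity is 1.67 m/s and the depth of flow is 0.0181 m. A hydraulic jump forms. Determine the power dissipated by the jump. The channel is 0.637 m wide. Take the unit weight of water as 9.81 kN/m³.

P = 0.0117 kW

Fr₁ = V₁/√(g·y₁) = 1.67/√(9.81×0.0181) = 3.96.
Conjugate-depth relation: y₂/y₁ = ½[√(1 + 8Fr₁²) − 1] = ½[√126.7 − 1] = 5.13.
y₂ = 5.13 × 0.0181 = 0.0928 m.
q = V₁·y₁ = 1.67 × 0.0181 = 0.0302 m²/s. V₂ = q/y₂ = 0.0302/0.0928 = 0.326 m/s. E₁ = y₁ + V₁²/2g = 0.160 m; E₂ = y₂ + V₂²/2g = 0.0982 m. ΔE = E₁ − E₂ = 0.0620 m.
Q = q·b = 0.0302 × 0.637 = 0.0193 m³/s. P = γ·Q·ΔE = 9.81 × 0.0193 × 0.0620 = 0.0117 kW.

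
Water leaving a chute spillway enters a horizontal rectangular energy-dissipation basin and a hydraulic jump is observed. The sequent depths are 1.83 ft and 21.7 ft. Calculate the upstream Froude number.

For a rectangular channel the momentum equation gives q² = ½·g·y₁·y₂·(y₁ + y₂) = ½×32.2×1.83×21.7×23.5 = 15044.
q = √15044 = 123 ft²/s.
V₁ = q/y₁ = 67.0 ft/s; Fr₁ = V₁/√(g·y₁) = 8.73.

Fr₁ = 8.73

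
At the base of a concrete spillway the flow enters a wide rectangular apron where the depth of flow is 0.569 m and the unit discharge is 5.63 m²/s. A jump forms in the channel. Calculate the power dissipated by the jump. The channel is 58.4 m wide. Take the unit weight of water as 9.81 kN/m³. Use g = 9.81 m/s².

V₁ = q/y₁ = 5.63/0.569 = 9.89 m/s. Fr₁ = V₁/√(g·y₁) = 9.89/√(9.81×0.569) = 4.19.
Sequent-depth ratio: y₂/y₁ = ½[√(1 + 8Fr₁²) − 1] = ½[√141.3 − 1] = 5.44.
y₂ = 5.44 × 0.569 = 3.10 m.
V₂ = q/y₂ = 5.63/3.10 = 1.82 m/s. E₁ = y₁ + V₁²/2g = 5.56 m; E₂ = y₂ + V₂²/2g = 3.27 m. ΔE = E₁ − E₂ = 2.29 m.
Q = q·b = 5.63 × 58.4 = 329 m³/s. P = γ·Q·ΔE = 9.81 × 329 × 2.29 = 7396 kW.

P = 7396 kW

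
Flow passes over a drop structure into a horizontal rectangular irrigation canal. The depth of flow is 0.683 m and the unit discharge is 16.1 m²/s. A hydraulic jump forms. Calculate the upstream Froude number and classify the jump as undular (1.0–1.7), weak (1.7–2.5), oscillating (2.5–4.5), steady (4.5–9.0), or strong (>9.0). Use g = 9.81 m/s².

Fr₁ = 9.11; strong jump

V₁ = q/y₁ = 16.1/0.683 = 23.6 m/s. Fr₁ = V₁/√(g·y₁) = 23.6/√(9.81×0.683) = 9.11.
Fr₁ = 9.11 lies in the strong range.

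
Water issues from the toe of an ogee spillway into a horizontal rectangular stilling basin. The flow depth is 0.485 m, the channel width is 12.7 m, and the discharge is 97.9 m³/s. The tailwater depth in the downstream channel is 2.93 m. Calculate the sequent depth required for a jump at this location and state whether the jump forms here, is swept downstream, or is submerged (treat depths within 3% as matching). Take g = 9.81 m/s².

q = Q/b = 97.9/12.7 = 7.71 m²/s; V₁ = q/y₁ = 15.9 m/s. Fr₁ = V₁/√(g·y₁) = 7.29.
Sequent-depth ratio: y₂/y₁ = ½[√(1 + 8Fr₁²) − 1] = ½[√425.8 − 1] = 9.82.
y₂ = 9.82 × 0.485 = 4.76 m.
Tailwater y_tw = 2.93 m: y_tw < y₂, so the jump is swept downstream.

y₂ = 4.76 m; the jump is swept downstream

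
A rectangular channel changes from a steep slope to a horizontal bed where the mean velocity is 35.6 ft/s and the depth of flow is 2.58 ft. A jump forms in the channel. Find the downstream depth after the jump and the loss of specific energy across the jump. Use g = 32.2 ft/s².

Fr₁ = V₁/√(g·y₁) = 35.6/√(32.2×2.58) = 3.91.
By Bélanger, y₂/y₁ = ½[√(1 + 8Fr₁²) − 1] = ½[√123.0 − 1] = 5.05.
y₂ = 5.05 × 2.58 = 13.0 ft.
q = V₁·y₁ = 35.6 × 2.58 = 91.8 ft²/s. V₂ = q/y₂ = 91.8/13.0 = 7.05 ft/s. E₁ = y₁ + V₁²/2g = 22.3 ft; E₂ = y₂ + V₂²/2g = 13.8 ft. ΔE = E₁ − E₂ = 8.47 ft.

y₂ = 13.0 ft; ΔE = 8.47 ft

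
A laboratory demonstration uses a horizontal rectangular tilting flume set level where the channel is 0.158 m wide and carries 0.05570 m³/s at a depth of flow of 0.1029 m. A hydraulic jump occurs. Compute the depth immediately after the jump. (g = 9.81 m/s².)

q = Q/b = 0.05570/0.158 = 0.3525 m²/s; V₁ = q/y₁ = 3.426 m/s. Fr₁ = V₁/√(g·y₁) = 3.410.
From the momentum equation for a rectangular channel, y₂/y₁ = ½[√(1 + 8Fr₁²) − 1] = ½[√94.019 − 1] = 4.348.
y₂ = 4.348 × 0.1029 = 0.4474 m.

y₂ = 0.4474 m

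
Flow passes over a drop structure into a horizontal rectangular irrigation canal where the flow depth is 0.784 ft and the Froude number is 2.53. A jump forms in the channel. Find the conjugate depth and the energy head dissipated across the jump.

Fr₁ = 2.53 (given).
Sequent-depth ratio: y₂/y₁ = ½[√(1 + 8Fr₁²) − 1] = ½[√52.21 − 1] = 3.11.
y₂ = 3.11 × 0.784 = 2.44 ft.
V₁ = Fr₁·√(g·y₁) = 2.53×√(32.2×0.784) = 12.7 ft/s; q = V₁·y₁ = 9.97 ft²/s. V₂ = q/y₂ = 9.97/2.44 = 4.08 ft/s. E₁ = y₁ + V₁²/2g = 3.29 ft; E₂ = y₂ + V₂²/2g = 2.70 ft. ΔE = E₁ − E₂ = 0.594 ft.

y₂ = 2.44 ft; ΔE = 0.594 ft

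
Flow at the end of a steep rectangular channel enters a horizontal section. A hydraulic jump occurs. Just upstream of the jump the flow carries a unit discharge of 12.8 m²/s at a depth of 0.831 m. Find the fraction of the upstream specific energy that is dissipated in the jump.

V₁ = q/y₁ = 12.8/0.831 = 15.4 m/s. Fr₁ = V₁/√(g·y₁) = 15.4/√(9.81×0.831) = 5.39.
Conjugate-depth relation: y₂/y₁ = ½[√(1 + 8Fr₁²) − 1] = ½[√233.8 − 1] = 7.15.
y₂ = 7.15 × 0.831 = 5.94 m.
E₁ = y₁ + V₁²/2g = 12.9 m. ΔE = (y₂ − y₁)³/(4y₁y₂) = 6.75 m. ΔE/E₁ = 6.75/12.9 = 0.522.

ΔE/E₁ = 0.522 (52.2%)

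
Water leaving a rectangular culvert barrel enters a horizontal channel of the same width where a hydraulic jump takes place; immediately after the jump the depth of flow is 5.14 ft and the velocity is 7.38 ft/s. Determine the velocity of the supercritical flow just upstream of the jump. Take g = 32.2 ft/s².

V₁ = 16.3 ft/s

Fr₂ = V₂/√(g·y₂) = 7.38/√(32.2×5.14) = 0.574.
Since the conjugate-depth ratio holds either way, y₁/y₂ = ½[√(1 + 8Fr₂²) − 1] = ½[√3.633 − 1] = 0.453.
y₁ = 0.453 × 5.14 = 2.33 ft.
V₁ = q/y₁ = 37.9/2.33 = 16.3 ft/s.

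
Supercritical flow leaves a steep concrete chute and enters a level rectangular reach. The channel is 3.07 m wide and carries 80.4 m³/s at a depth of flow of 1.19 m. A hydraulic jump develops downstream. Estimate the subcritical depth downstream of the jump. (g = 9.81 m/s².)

y₂ = 10.3 m

q = Q/b = 80.4/3.07 = 26.2 m²/s; V₁ = q/y₁ = 22.0 m/s. Fr₁ = V₁/√(g·y₁) = 6.44.
Conjugate-depth relation: y₂/y₁ = ½[√(1 + 8Fr₁²) − 1] = ½[√332.9 − 1] = 8.62.
y₂ = 8.62 × 1.19 = 10.3 m.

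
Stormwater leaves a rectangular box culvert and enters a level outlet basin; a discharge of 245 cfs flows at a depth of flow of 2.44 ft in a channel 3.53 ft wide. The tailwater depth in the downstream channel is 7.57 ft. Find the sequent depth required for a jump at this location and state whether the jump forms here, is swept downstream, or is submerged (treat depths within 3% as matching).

y₂ = 9.92 ft; the jump is swept downstream

q = Q/b = 245/3.53 = 69.4 ft²/s; V₁ = q/y₁ = 28.4 ft/s. Fr₁ = V₁/√(g·y₁) = 3.21.
Bélanger equation: y₂/y₁ = ½[√(1 + 8Fr₁²) − 1] = ½[√83.38 − 1] = 4.07.
y₂ = 4.07 × 2.44 = 9.92 ft.
Tailwater y_tw = 7.57 ft: y_tw < y₂, so the jump is swept downstream.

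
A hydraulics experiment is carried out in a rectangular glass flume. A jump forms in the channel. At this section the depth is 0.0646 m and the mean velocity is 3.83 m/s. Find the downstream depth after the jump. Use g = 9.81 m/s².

Fr₁ = V₁/√(g·y₁) = 3.83/√(9.81×0.0646) = 4.81.
By Bélanger, y₂/y₁ = ½[√(1 + 8Fr₁²) − 1] = ½[√186.2 − 1] = 6.32.
y₂ = 6.32 × 0.0646 = 0.408 m.

y₂ = 0.408 m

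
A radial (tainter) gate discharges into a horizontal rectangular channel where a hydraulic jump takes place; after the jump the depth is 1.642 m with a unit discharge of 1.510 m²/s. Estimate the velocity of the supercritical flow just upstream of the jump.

V₂ = q/y₂ = 1.510/1.642 = 0.9196 m/s; Fr₂ = V₂/√(g·y₂) = 0.2291.
Since the conjugate-depth ratio holds either way, y₁/y₂ = ½[√(1 + 8Fr₂²) − 1] = ½[√1.4200 − 1] = 0.09582.
y₁ = 0.09582 × 1.642 = 0.1573 m.
V₁ = q/y₁ = 1.510/0.1573 = 9.597 m/s.

V₁ = 9.597 m/s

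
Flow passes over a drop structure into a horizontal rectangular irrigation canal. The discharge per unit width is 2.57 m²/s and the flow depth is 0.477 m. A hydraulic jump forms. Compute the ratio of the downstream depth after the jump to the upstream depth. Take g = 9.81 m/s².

V₁ = q/y₁ = 2.57/0.477 = 5.39 m/s. Fr₁ = V₁/√(g·y₁) = 5.39/√(9.81×0.477) = 2.49.
Bélanger equation: y₂/y₁ = ½[√(1 + 8Fr₁²) − 1] = ½[√50.63 − 1] = 3.06.

y₂/y₁ = 3.06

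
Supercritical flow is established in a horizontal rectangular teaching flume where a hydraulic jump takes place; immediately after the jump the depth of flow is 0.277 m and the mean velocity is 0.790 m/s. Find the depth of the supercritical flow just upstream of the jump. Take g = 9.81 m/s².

y₁ = 0.0948 m

Fr₂ = V₂/√(g·y₂) = 0.790/√(9.81×0.277) = 0.479.
Applying the sequent-depth relation in reverse, y₁/y₂ = ½[√(1 + 8Fr₂²) − 1] = ½[√2.837 − 1] = 0.342.
y₁ = 0.342 × 0.277 = 0.0948 m.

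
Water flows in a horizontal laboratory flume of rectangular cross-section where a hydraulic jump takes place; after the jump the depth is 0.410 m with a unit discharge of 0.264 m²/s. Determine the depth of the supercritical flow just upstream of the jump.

V₂ = q/y₂ = 0.264/0.410 = 0.644 m/s; Fr₂ = V₂/√(g·y₂) = 0.321.
Applying the sequent-depth relation in reverse, y₁/y₂ = ½[√(1 + 8Fr₂²) − 1] = ½[√1.825 − 1] = 0.175.
y₁ = 0.175 × 0.410 = 0.0719 m.

y₁ = 0.0719 m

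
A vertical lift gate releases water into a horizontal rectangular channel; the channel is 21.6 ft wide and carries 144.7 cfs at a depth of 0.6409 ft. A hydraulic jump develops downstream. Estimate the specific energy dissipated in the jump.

ΔE = 0.3303 ft

q = Q/b = 144.7/21.6 = 6.699 ft²/s; V₁ = q/y₁ = 10.45 ft/s. Fr₁ = V₁/√(g·y₁) = 2.301.
From the momentum equation for a rectangular channel, y₂/y₁ = ½[√(1 + 8Fr₁²) − 1] = ½[√43.354 − 1] = 2.792.
y₂ = 2.792 × 0.6409 = 1.790 ft.
V₂ = q/y₂ = 6.699/1.790 = 3.744 ft/s. E₁ = y₁ + V₁²/2g = 2.337 ft; E₂ = y₂ + V₂²/2g = 2.007 ft. ΔE = E₁ − E₂ = 0.3303 ft.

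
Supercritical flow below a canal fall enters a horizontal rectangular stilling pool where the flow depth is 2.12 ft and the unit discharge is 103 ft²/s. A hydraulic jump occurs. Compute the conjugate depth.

V₁ = q/y₁ = 103/2.12 = 48.6 ft/s. Fr₁ = V₁/√(g·y₁) = 48.6/√(32.2×2.12) = 5.88.
Sequent-depth ratio: y₂/y₁ = ½[√(1 + 8Fr₁²) − 1] = ½[√277.6 − 1] = 7.83.
y₂ = 7.83 × 2.12 = 16.6 ft.

y₂ = 16.6 ft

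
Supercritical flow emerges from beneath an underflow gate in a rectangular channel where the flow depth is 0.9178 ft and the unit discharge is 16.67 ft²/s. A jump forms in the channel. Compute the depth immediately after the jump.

y₂ = 3.902 ft

V₁ = q/y₁ = 16.67/0.9178 = 18.16 ft/s. Fr₁ = V₁/√(g·y₁) = 18.16/√(32.2×0.9178) = 3.341.
Bélanger equation: y₂/y₁ = ½[√(1 + 8Fr₁²) − 1] = ½[√90.302 − 1] = 4.251.
y₂ = 4.251 × 0.9178 = 3.902 ft.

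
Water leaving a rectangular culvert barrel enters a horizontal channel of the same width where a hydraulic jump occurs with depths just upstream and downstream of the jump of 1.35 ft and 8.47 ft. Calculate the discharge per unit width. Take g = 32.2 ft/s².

q = 42.5 ft²/s

For a rectangular channel the momentum equation gives q² = ½·g·y₁·y₂·(y₁ + y₂) = ½×32.2×1.35×8.47×9.82 = 1808.
q = √1808 = 42.5 ft²/s.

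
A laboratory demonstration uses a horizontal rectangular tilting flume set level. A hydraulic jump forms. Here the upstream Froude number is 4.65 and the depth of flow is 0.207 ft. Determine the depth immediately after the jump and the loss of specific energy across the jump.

y₂ = 1.26 ft; ΔE = 1.12 ft

Fr₁ = 4.65 (given).
From the momentum equation for a rectangular channel, y₂/y₁ = ½[√(1 + 8Fr₁²) − 1] = ½[√174.0 − 1] = 6.10.
y₂ = 6.10 × 0.207 = 1.26 ft.
V₁ = Fr₁·√(g·y₁) = 4.65×√(32.2×0.207) = 12.0 ft/s; q = V₁·y₁ = 2.49 ft²/s. V₂ = q/y₂ = 2.49/1.26 = 1.97 ft/s. E₁ = y₁ + V₁²/2g = 2.44 ft; E₂ = y₂ + V₂²/2g = 1.32 ft. ΔE = E₁ − E₂ = 1.12 ft.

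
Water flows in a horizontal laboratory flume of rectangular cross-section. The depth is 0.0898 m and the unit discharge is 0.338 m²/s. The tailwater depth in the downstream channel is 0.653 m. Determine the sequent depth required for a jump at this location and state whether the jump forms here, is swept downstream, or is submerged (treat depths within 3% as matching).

y₂ = 0.466 m; the jump is submerged

V₁ = q/y₁ = 0.338/0.0898 = 3.76 m/s. Fr₁ = V₁/√(g·y₁) = 3.76/√(9.81×0.0898) = 4.01.
Conjugate-depth relation: y₂/y₁ = ½[√(1 + 8Fr₁²) − 1] = ½[√129.7 − 1] = 5.19.
y₂ = 5.19 × 0.0898 = 0.466 m.
Tailwater y_tw = 0.653 m: y_tw > y₂, so the jump is submerged.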